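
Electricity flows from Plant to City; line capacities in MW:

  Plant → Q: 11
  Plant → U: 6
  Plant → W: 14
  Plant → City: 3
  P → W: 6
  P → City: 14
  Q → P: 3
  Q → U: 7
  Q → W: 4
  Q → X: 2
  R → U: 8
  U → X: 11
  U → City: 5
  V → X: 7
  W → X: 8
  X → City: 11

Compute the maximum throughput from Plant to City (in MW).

Augment Plant→City: bottleneck 3, flow now 3.
Augment Plant→U→City: bottleneck 5, flow now 8.
Augment Plant→Q→P→City: bottleneck 3, flow now 11.
Augment Plant→Q→X→City: bottleneck 2, flow now 13.
Augment Plant→U→X→City: bottleneck 1, flow now 14.
Augment Plant→W→X→City: bottleneck 8, flow now 22.
No augmenting path remains; maximum flow = 22.
In the residual graph, reachable from Plant: {Plant, Q, U, W, X}.
Min-cut edges: Plant→City (3), Q→P (3), U→City (5), X→City (11); capacity 3 + 3 + 5 + 11 = 22.
This cut is saturated, so no flow can exceed 22.

22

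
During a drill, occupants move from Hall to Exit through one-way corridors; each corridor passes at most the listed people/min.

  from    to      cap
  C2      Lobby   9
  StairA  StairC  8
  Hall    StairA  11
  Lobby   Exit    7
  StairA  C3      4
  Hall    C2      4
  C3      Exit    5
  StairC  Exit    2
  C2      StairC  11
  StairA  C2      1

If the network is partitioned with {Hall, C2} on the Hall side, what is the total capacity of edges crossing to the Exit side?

31

Edges leaving {Hall, C2}: Hall→StairA (11), C2→Lobby (9), C2→StairC (11).
Cut capacity = 11 + 9 + 11 = 31.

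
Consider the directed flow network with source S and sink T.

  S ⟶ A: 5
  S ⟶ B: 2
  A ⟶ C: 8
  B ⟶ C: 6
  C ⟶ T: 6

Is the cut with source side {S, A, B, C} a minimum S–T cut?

Yes — it is a minimum cut (capacity 6).

Given cut capacity: 6 = 6.
Augment S→A→C→T: bottleneck 5, flow now 5.
Augment S→B→C→T: bottleneck 1, flow now 6.
No augmenting path remains; maximum flow = 6.
Cut capacity 6 equals the max flow, so it is a minimum cut.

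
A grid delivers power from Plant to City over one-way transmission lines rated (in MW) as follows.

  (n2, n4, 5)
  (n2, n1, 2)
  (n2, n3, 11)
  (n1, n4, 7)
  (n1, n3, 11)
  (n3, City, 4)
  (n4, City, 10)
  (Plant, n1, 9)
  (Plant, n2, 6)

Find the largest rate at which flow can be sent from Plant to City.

14

Augment Plant→n1→n3→City: bottleneck 4, flow now 4.
Augment Plant→n1→n4→City: bottleneck 5, flow now 9.
Augment Plant→n2→n4→City: bottleneck 5, flow now 14.
No augmenting path remains; maximum flow = 14.
In the residual graph, reachable from Plant: {Plant, n1, n2, n3, n4}.
Min-cut edges: n3→City (4), n4→City (10); capacity 4 + 10 = 14.
This cut is saturated, so no flow can exceed 14.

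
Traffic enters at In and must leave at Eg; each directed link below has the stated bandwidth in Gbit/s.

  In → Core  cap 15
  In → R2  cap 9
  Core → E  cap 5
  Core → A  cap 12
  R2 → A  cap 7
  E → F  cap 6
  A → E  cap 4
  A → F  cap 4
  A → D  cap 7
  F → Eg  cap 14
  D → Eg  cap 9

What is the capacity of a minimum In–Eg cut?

17

Augment In→Core→E→F→Eg: bottleneck 5, flow now 5.
Augment In→Core→A→F→Eg: bottleneck 4, flow now 9.
Augment In→Core→A→D→Eg: bottleneck 6, flow now 15.
Augment In→R2→A→D→Eg: bottleneck 1, flow now 16.
Augment In→R2→A→E→F→Eg: bottleneck 1, flow now 17.
No augmenting path remains; maximum flow = 17.
By max-flow min-cut, the minimum cut capacity equals the max flow.
In the residual graph, reachable from In: {In, Core, R2, E, A}.
Min-cut edges: E→F (6), A→F (4), A→D (7); capacity 6 + 4 + 7 = 17.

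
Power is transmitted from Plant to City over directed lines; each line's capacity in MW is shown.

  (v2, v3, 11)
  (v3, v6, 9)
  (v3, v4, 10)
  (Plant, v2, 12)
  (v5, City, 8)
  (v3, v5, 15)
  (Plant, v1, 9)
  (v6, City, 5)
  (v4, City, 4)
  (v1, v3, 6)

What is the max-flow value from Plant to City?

Augment Plant→v1→v3→v4→City: bottleneck 4, flow now 4.
Augment Plant→v1→v3→v5→City: bottleneck 2, flow now 6.
Augment Plant→v2→v3→v5→City: bottleneck 6, flow now 12.
Augment Plant→v2→v3→v6→City: bottleneck 5, flow now 17.
No augmenting path remains; maximum flow = 17.
In the residual graph, reachable from Plant: {Plant, v1, v2}.
Min-cut edges: v1→v3 (6), v2→v3 (11); capacity 6 + 11 = 17.
This cut is saturated, so no flow can exceed 17.

17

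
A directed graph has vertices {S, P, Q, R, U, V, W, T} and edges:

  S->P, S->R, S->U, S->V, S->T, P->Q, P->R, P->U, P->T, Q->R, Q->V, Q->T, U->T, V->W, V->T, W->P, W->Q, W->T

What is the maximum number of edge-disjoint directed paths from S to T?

4

Assign every edge capacity 1; by Menger, the answer equals the max flow.
Path S→T (+1); total 1.
Path S→P→T (+1); total 2.
Path S→U→T (+1); total 3.
Path S→V→T (+1); total 4.
No residual S→T path; max flow = 4.
Certifying cut of size 4: {S→P, S→T, S→U, S→V}.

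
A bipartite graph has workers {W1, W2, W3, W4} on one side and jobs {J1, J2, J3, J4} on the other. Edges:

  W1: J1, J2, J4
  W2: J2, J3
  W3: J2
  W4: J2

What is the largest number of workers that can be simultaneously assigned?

Unit-capacity flow: source→left, listed edges, right→sink; max matching = max flow.
Augmenting path W1→J1 (+1); matched 1.
Augmenting path W2→J2 (+1); matched 2.
Augmenting path W3→J2→W2→J3 (+1); matched 3.
No augmenting path remains; maximum matching = 3.
König certificate: {W1, W2, J2} is a vertex cover of size 3 (every listed pair touches it), so no matching can be larger.

3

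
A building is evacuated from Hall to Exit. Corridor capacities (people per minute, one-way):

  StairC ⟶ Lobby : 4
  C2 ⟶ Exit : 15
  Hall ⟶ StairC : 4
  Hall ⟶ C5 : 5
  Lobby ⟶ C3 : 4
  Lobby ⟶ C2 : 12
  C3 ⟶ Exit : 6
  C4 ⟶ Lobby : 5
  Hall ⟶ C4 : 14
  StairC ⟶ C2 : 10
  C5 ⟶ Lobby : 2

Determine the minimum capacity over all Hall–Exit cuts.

Augment Hall→StairC→C2→Exit: bottleneck 4, flow now 4.
Augment Hall→C5→Lobby→C3→Exit: bottleneck 2, flow now 6.
Augment Hall→C4→Lobby→C3→Exit: bottleneck 2, flow now 8.
Augment Hall→C4→Lobby→C2→Exit: bottleneck 3, flow now 11.
No augmenting path remains; maximum flow = 11.
By max-flow min-cut, the minimum cut capacity equals the max flow.
In the residual graph, reachable from Hall: {Hall, C5, C4}.
Min-cut edges: Hall→StairC (4), C5→Lobby (2), C4→Lobby (5); capacity 4 + 2 + 5 = 11.

11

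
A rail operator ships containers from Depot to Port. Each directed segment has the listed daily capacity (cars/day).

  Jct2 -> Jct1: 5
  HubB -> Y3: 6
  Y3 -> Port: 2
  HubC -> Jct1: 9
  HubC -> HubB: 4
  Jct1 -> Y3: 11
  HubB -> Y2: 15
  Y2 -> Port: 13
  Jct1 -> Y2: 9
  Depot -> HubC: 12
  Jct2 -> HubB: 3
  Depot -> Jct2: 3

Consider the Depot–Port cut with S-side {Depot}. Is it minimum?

Yes — it is a minimum cut (capacity 15).

Given cut capacity: 12 + 3 = 15.
Augment Depot→HubC→HubB→Y3→Port: bottleneck 2, flow now 2.
Augment Depot→HubC→HubB→Y2→Port: bottleneck 2, flow now 4.
Augment Depot→HubC→Jct1→Y2→Port: bottleneck 8, flow now 12.
Augment Depot→Jct2→HubB→Y2→Port: bottleneck 3, flow now 15.
No augmenting path remains; maximum flow = 15.
Cut capacity 15 equals the max flow, so it is a minimum cut.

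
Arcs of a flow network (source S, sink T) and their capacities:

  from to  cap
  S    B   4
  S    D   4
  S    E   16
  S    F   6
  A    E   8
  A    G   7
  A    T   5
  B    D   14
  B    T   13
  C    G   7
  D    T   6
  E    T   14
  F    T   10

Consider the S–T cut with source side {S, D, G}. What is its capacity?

Edges leaving {S, D, G}: S→B (4), S→E (16), S→F (6), D→T (6).
Cut capacity = 4 + 16 + 6 + 6 = 32.

32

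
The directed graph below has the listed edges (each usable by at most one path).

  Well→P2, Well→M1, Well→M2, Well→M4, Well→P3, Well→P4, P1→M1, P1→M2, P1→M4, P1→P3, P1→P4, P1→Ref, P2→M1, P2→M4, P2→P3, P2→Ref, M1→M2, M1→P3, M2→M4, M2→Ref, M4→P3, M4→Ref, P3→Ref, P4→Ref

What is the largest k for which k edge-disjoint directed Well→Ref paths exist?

5

Assign every edge capacity 1; by Menger, the answer equals the max flow.
Path Well→P2→Ref (+1); total 1.
Path Well→M2→Ref (+1); total 2.
Path Well→M4→Ref (+1); total 3.
Path Well→P3→Ref (+1); total 4.
Path Well→P4→Ref (+1); total 5.
No residual Well→Ref path; max flow = 5.
Certifying cut of size 5: {M2→Ref, M4→Ref, P3→Ref, Well→P2, Well→P4}.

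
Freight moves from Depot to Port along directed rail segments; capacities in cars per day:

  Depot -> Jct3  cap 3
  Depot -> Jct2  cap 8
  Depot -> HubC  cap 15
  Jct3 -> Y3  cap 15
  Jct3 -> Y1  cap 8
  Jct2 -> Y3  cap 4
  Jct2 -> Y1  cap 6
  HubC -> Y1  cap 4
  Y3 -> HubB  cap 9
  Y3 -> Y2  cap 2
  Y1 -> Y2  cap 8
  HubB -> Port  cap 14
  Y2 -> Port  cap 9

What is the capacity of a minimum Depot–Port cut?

Augment Depot→Jct3→Y3→HubB→Port: bottleneck 3, flow now 3.
Augment Depot→Jct2→Y3→HubB→Port: bottleneck 4, flow now 7.
Augment Depot→Jct2→Y1→Y2→Port: bottleneck 4, flow now 11.
Augment Depot→HubC→Y1→Y2→Port: bottleneck 4, flow now 15.
No augmenting path remains; maximum flow = 15.
By max-flow min-cut, the minimum cut capacity equals the max flow.
In the residual graph, reachable from Depot: {Depot, HubC}.
Min-cut edges: Depot→Jct3 (3), Depot→Jct2 (8), HubC→Y1 (4); capacity 3 + 8 + 4 = 15.

15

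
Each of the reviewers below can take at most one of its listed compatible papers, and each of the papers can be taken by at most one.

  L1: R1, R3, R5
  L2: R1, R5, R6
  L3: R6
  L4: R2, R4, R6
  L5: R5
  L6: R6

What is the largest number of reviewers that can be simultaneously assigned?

Unit-capacity flow: source→left, listed edges, right→sink; max matching = max flow.
Augmenting path L1→R1 (+1); matched 1.
Augmenting path L2→R5 (+1); matched 2.
Augmenting path L3→R6 (+1); matched 3.
Augmenting path L4→R2 (+1); matched 4.
Augmenting path L5→R5→L2→R1→L1→R3 (+1); matched 5.
No augmenting path remains; maximum matching = 5.
König certificate: {L1, L2, L4, L5, R6} is a vertex cover of size 5 (every listed pair touches it), so no matching can be larger.

5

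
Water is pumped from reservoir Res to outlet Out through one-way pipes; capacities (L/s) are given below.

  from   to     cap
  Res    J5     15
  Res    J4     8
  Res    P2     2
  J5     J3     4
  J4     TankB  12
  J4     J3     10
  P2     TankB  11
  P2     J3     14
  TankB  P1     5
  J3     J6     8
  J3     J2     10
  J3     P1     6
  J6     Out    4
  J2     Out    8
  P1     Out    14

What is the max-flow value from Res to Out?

Augment Res→J5→J3→J6→Out: bottleneck 4, flow now 4.
Augment Res→J4→TankB→P1→Out: bottleneck 5, flow now 9.
Augment Res→J4→J3→J2→Out: bottleneck 3, flow now 12.
Augment Res→P2→J3→J2→Out: bottleneck 2, flow now 14.
No augmenting path remains; maximum flow = 14.
In the residual graph, reachable from Res: {Res, J5}.
Min-cut edges: Res→J4 (8), Res→P2 (2), J5→J3 (4); capacity 8 + 2 + 4 = 14.
This cut is saturated, so no flow can exceed 14.

14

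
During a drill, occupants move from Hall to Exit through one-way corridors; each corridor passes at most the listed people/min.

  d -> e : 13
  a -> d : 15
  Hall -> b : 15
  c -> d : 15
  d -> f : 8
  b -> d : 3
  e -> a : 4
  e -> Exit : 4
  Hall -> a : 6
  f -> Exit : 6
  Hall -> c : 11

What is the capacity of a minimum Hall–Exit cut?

Augment Hall→a→d→e→Exit: bottleneck 4, flow now 4.
Augment Hall→a→d→f→Exit: bottleneck 2, flow now 6.
Augment Hall→b→d→f→Exit: bottleneck 3, flow now 9.
Augment Hall→c→d→f→Exit: bottleneck 1, flow now 10.
No augmenting path remains; maximum flow = 10.
By max-flow min-cut, the minimum cut capacity equals the max flow.
In the residual graph, reachable from Hall: {Hall, a, b, c, d, e, f}.
Min-cut edges: e→Exit (4), f→Exit (6); capacity 4 + 6 = 10.

10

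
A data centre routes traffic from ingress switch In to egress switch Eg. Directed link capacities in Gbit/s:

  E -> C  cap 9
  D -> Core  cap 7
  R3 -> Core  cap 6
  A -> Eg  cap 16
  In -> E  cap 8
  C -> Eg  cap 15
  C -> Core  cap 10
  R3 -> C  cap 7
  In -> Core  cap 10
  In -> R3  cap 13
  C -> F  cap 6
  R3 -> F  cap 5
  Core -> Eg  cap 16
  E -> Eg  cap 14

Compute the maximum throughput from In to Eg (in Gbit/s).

Augment In→E→Eg: bottleneck 8, flow now 8.
Augment In→Core→Eg: bottleneck 10, flow now 18.
Augment In→R3→C→Eg: bottleneck 7, flow now 25.
Augment In→R3→Core→Eg: bottleneck 6, flow now 31.
No augmenting path remains; maximum flow = 31.
In the residual graph, reachable from In: {In}.
Min-cut edges: In→E (8), In→R3 (13), In→Core (10); capacity 8 + 13 + 10 = 31.
This cut is saturated, so no flow can exceed 31.

31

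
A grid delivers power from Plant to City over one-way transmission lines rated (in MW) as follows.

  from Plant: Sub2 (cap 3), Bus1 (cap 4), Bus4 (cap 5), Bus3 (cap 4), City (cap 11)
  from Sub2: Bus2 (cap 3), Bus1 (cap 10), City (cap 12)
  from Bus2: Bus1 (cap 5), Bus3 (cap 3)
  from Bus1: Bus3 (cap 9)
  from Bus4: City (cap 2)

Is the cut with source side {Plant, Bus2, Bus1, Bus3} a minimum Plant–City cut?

No — its capacity is 19, but the minimum cut has capacity 16.

Given cut capacity: 3 + 5 + 11 = 19.
Augment Plant→City: bottleneck 11, flow now 11.
Augment Plant→Sub2→City: bottleneck 3, flow now 14.
Augment Plant→Bus4→City: bottleneck 2, flow now 16.
No augmenting path remains; maximum flow = 16.
In the residual graph, reachable from Plant: {Plant, Bus1, Bus4, Bus3}.
Min-cut edges: Plant→Sub2 (3), Plant→City (11), Bus4→City (2); capacity 3 + 11 + 2 = 16.
Cut capacity 19 exceeds the max flow 16, so it is not minimum.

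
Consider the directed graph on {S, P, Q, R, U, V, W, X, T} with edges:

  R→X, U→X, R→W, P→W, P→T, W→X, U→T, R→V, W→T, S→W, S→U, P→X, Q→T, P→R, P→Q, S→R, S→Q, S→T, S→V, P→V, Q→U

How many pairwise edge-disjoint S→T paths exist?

4

Assign every edge capacity 1; by Menger, the answer equals the max flow.
Path S→T (+1); total 1.
Path S→Q→T (+1); total 2.
Path S→U→T (+1); total 3.
Path S→W→T (+1); total 4.
No residual S→T path; max flow = 4.
Certifying cut of size 4: {S→Q, S→T, S→U, W→T}.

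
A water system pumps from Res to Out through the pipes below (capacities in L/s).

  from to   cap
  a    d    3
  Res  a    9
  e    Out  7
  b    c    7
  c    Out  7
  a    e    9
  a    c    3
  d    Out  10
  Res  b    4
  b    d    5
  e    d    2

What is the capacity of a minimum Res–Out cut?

Augment Res→a→c→Out: bottleneck 3, flow now 3.
Augment Res→a→d→Out: bottleneck 3, flow now 6.
Augment Res→a→e→Out: bottleneck 3, flow now 9.
Augment Res→b→c→Out: bottleneck 4, flow now 13.
No augmenting path remains; maximum flow = 13.
By max-flow min-cut, the minimum cut capacity equals the max flow.
In the residual graph, reachable from Res: {Res}.
Min-cut edges: Res→a (9), Res→b (4); capacity 9 + 4 = 13.

13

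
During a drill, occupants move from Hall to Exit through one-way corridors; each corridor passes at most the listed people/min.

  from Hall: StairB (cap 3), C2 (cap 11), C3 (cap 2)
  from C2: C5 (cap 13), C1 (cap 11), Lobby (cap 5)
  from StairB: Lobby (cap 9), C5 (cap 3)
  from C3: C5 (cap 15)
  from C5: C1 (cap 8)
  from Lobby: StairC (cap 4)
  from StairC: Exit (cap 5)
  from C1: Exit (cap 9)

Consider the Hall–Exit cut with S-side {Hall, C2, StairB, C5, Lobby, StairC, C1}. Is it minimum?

No — its capacity is 16, but the minimum cut has capacity 13.

Given cut capacity: 2 + 5 + 9 = 16.
Augment Hall→C2→C1→Exit: bottleneck 9, flow now 9.
Augment Hall→C2→Lobby→StairC→Exit: bottleneck 2, flow now 11.
Augment Hall→StairB→Lobby→StairC→Exit: bottleneck 2, flow now 13.
No augmenting path remains; maximum flow = 13.
In the residual graph, reachable from Hall: {Hall, C2, StairB, C3, C5, Lobby, C1}.
Min-cut edges: Lobby→StairC (4), C1→Exit (9); capacity 4 + 9 = 13.
Cut capacity 16 exceeds the max flow 13, so it is not minimum.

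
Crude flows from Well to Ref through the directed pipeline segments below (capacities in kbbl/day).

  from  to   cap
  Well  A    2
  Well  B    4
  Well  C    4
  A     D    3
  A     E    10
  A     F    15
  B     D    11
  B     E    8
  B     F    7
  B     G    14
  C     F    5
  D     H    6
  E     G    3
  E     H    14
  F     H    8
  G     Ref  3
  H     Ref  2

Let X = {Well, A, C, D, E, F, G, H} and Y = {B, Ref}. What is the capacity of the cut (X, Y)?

Edges leaving {Well, A, C, D, E, F, G, H}: Well→B (4), G→Ref (3), H→Ref (2).
Cut capacity = 4 + 3 + 2 = 9.

9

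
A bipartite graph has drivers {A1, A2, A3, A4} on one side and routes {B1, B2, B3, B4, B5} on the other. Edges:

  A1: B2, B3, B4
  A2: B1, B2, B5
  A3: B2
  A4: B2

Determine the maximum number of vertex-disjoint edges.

3

Unit-capacity flow: source→left, listed edges, right→sink; max matching = max flow.
Augmenting path A1→B2 (+1); matched 1.
Augmenting path A2→B1 (+1); matched 2.
Augmenting path A3→B2→A1→B3 (+1); matched 3.
No augmenting path remains; maximum matching = 3.
König certificate: {A1, A2, B2} is a vertex cover of size 3 (every listed pair touches it), so no matching can be larger.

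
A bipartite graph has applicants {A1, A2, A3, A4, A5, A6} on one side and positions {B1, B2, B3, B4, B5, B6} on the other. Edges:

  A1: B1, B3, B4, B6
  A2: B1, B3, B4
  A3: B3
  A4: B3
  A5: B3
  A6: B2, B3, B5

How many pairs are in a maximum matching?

Unit-capacity flow: source→left, listed edges, right→sink; max matching = max flow.
Augmenting path A1→B1 (+1); matched 1.
Augmenting path A2→B3 (+1); matched 2.
Augmenting path A6→B2 (+1); matched 3.
Augmenting path A3→B3→A2→B4 (+1); matched 4.
No augmenting path remains; maximum matching = 4.
König certificate: {A1, A2, A6, B3} is a vertex cover of size 4 (every listed pair touches it), so no matching can be larger.

4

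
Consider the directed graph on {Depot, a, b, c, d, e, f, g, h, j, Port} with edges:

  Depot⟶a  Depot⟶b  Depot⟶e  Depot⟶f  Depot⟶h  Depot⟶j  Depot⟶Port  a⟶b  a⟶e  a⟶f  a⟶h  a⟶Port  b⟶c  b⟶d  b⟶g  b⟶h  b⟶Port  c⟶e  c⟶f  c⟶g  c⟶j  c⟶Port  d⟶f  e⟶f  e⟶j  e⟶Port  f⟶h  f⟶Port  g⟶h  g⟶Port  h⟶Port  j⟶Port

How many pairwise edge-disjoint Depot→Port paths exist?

Assign every edge capacity 1; by Menger, the answer equals the max flow.
Path Depot→Port (+1); total 1.
Path Depot→a→Port (+1); total 2.
Path Depot→b→Port (+1); total 3.
Path Depot→e→Port (+1); total 4.
Path Depot→f→Port (+1); total 5.
Path Depot→h→Port (+1); total 6.
Path Depot→j→Port (+1); total 7.
No residual Depot→Port path; max flow = 7.
Certifying cut of size 7: {Depot→Port, Depot→a, Depot→b, Depot→e, Depot→f, Depot→h, Depot→j}.

7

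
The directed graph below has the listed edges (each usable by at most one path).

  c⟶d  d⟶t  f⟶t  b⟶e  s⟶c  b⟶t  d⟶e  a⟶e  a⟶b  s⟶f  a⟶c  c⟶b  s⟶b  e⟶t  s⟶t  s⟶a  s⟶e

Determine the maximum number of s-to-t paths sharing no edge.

Assign every edge capacity 1; by Menger, the answer equals the max flow.
Path s→t (+1); total 1.
Path s→b→t (+1); total 2.
Path s→e→t (+1); total 3.
Path s→f→t (+1); total 4.
Path s→c→d→t (+1); total 5.
No residual s→t path; max flow = 5.
Certifying cut of size 5: {b→t, c→d, e→t, s→f, s→t}.

5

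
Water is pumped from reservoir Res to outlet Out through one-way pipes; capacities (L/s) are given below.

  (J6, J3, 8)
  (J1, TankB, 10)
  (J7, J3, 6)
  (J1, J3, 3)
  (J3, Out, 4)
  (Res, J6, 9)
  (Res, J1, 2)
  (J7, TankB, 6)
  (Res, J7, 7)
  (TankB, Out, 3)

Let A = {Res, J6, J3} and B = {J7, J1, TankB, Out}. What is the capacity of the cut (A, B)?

Edges leaving {Res, J6, J3}: Res→J7 (7), Res→J1 (2), J3→Out (4).
Cut capacity = 7 + 2 + 4 = 13.

13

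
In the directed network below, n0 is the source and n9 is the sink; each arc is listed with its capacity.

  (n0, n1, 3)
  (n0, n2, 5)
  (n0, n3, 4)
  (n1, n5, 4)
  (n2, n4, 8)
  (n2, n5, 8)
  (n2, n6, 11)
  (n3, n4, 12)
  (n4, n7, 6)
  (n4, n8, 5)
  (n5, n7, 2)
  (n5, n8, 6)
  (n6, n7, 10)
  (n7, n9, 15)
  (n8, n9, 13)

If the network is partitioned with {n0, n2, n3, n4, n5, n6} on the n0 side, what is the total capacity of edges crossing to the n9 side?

32

Edges leaving {n0, n2, n3, n4, n5, n6}: n0→n1 (3), n4→n7 (6), n4→n8 (5), n5→n7 (2), n5→n8 (6), n6→n7 (10).
Cut capacity = 3 + 6 + 5 + 2 + 6 + 10 = 32.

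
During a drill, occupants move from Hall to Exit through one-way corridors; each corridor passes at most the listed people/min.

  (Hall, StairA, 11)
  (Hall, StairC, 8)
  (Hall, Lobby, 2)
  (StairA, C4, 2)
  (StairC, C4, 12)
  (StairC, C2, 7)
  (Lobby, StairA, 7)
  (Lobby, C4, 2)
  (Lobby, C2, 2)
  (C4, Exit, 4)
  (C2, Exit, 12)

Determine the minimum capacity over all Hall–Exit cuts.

12

Augment Hall→StairA→C4→Exit: bottleneck 2, flow now 2.
Augment Hall→StairC→C4→Exit: bottleneck 2, flow now 4.
Augment Hall→StairC→C2→Exit: bottleneck 6, flow now 10.
Augment Hall→Lobby→C2→Exit: bottleneck 2, flow now 12.
No augmenting path remains; maximum flow = 12.
By max-flow min-cut, the minimum cut capacity equals the max flow.
In the residual graph, reachable from Hall: {Hall, StairA}.
Min-cut edges: Hall→StairC (8), Hall→Lobby (2), StairA→C4 (2); capacity 8 + 2 + 2 = 12.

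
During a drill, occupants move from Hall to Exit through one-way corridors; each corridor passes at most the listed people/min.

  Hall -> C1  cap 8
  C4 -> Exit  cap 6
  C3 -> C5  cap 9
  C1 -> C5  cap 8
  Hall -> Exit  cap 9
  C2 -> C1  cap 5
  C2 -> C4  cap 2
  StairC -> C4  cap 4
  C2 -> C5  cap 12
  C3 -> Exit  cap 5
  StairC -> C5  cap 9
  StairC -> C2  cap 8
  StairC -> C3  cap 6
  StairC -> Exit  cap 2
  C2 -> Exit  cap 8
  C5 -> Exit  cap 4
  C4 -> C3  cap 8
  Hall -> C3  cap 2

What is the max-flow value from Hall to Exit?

Augment Hall→Exit: bottleneck 9, flow now 9.
Augment Hall→C3→Exit: bottleneck 2, flow now 11.
Augment Hall→C1→C5→Exit: bottleneck 4, flow now 15.
No augmenting path remains; maximum flow = 15.
In the residual graph, reachable from Hall: {Hall, C1, C5}.
Min-cut edges: Hall→C3 (2), Hall→Exit (9), C5→Exit (4); capacity 2 + 9 + 4 = 15.
This cut is saturated, so no flow can exceed 15.

15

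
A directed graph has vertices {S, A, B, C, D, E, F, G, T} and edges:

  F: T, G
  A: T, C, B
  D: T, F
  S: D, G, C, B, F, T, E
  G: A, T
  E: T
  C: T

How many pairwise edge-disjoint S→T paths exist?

6

Assign every edge capacity 1; by Menger, the answer equals the max flow.
Path S→T (+1); total 1.
Path S→C→T (+1); total 2.
Path S→D→T (+1); total 3.
Path S→E→T (+1); total 4.
Path S→F→T (+1); total 5.
Path S→G→T (+1); total 6.
No residual S→T path; max flow = 6.
Certifying cut of size 6: {S→C, S→D, S→E, S→F, S→G, S→T}.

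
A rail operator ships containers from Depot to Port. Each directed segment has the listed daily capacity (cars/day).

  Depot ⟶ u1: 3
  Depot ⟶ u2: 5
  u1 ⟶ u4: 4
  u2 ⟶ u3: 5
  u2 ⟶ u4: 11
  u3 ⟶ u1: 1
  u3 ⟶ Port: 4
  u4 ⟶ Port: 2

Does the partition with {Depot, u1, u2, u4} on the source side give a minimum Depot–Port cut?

Given cut capacity: 5 + 2 = 7.
Augment Depot→u1→u4→Port: bottleneck 2, flow now 2.
Augment Depot→u2→u3→Port: bottleneck 4, flow now 6.
No augmenting path remains; maximum flow = 6.
In the residual graph, reachable from Depot: {Depot, u1, u2, u3, u4}.
Min-cut edges: u3→Port (4), u4→Port (2); capacity 4 + 2 = 6.
Cut capacity 7 exceeds the max flow 6, so it is not minimum.

No — its capacity is 7, but the minimum cut has capacity 6.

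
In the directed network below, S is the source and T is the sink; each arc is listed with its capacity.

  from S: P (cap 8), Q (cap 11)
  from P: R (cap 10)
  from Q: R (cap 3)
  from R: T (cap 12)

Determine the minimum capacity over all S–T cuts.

11

Augment S→P→R→T: bottleneck 8, flow now 8.
Augment S→Q→R→T: bottleneck 3, flow now 11.
No augmenting path remains; maximum flow = 11.
By max-flow min-cut, the minimum cut capacity equals the max flow.
In the residual graph, reachable from S: {S, Q}.
Min-cut edges: S→P (8), Q→R (3); capacity 8 + 3 = 11.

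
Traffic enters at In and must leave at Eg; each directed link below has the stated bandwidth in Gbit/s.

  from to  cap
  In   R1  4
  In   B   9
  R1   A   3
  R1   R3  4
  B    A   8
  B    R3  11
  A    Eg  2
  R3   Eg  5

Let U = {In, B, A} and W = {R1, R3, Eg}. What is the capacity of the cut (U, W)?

17

Edges leaving {In, B, A}: In→R1 (4), B→R3 (11), A→Eg (2).
Cut capacity = 4 + 11 + 2 = 17.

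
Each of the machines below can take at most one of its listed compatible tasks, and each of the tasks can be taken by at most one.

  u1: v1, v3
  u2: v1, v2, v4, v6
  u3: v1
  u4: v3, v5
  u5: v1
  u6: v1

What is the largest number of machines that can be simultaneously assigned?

4

Unit-capacity flow: source→left, listed edges, right→sink; max matching = max flow.
Augmenting path u1→v1 (+1); matched 1.
Augmenting path u2→v2 (+1); matched 2.
Augmenting path u4→v3 (+1); matched 3.
Augmenting path u3→v1→u1→v3→u4→v5 (+1); matched 4.
No augmenting path remains; maximum matching = 4.
König certificate: {u1, u2, u4, v1} is a vertex cover of size 4 (every listed pair touches it), so no matching can be larger.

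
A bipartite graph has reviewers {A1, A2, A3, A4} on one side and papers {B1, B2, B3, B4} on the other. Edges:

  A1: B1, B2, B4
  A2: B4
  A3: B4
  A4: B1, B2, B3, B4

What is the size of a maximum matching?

Unit-capacity flow: source→left, listed edges, right→sink; max matching = max flow.
Augmenting path A1→B1 (+1); matched 1.
Augmenting path A2→B4 (+1); matched 2.
Augmenting path A4→B2 (+1); matched 3.
No augmenting path remains; maximum matching = 3.
König certificate: {A1, A4, B4} is a vertex cover of size 3 (every listed pair touches it), so no matching can be larger.

3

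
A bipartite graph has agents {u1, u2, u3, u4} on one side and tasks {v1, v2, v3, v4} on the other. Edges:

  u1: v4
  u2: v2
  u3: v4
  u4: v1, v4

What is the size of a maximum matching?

Unit-capacity flow: source→left, listed edges, right→sink; max matching = max flow.
Augmenting path u1→v4 (+1); matched 1.
Augmenting path u2→v2 (+1); matched 2.
Augmenting path u4→v1 (+1); matched 3.
No augmenting path remains; maximum matching = 3.
König certificate: {u2, u4, v4} is a vertex cover of size 3 (every listed pair touches it), so no matching can be larger.

3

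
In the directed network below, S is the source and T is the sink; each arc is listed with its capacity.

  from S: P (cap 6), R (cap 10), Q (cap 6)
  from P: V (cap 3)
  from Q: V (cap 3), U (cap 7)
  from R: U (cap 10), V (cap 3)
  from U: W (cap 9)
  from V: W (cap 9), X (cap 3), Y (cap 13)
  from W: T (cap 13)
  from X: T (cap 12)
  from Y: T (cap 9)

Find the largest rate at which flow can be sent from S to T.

18

Augment S→P→V→W→T: bottleneck 3, flow now 3.
Augment S→Q→U→W→T: bottleneck 6, flow now 9.
Augment S→R→U→W→T: bottleneck 3, flow now 12.
Augment S→R→V→W→T: bottleneck 1, flow now 13.
Augment S→R→V→X→T: bottleneck 2, flow now 15.
Augment S→R→U→Q→V→X→T: bottleneck 1, flow now 16. (uses reverse residual edge)
Augment S→R→U→Q→V→Y→T: bottleneck 2, flow now 18. (uses reverse residual edge)
No augmenting path remains; maximum flow = 18.
In the residual graph, reachable from S: {S, P, Q, R, U}.
Min-cut edges: P→V (3), Q→V (3), R→V (3), U→W (9); capacity 3 + 3 + 3 + 9 = 18.
This cut is saturated, so no flow can exceed 18.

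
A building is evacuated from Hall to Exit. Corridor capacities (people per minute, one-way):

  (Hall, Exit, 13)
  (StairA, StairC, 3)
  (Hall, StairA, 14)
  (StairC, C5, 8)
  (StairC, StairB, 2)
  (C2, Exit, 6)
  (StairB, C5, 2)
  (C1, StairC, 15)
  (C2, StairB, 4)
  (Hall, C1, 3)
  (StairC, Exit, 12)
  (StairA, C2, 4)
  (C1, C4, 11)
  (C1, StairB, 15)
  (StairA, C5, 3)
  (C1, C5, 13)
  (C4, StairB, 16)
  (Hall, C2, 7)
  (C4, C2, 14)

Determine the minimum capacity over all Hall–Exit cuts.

25

Augment Hall→Exit: bottleneck 13, flow now 13.
Augment Hall→C2→Exit: bottleneck 6, flow now 19.
Augment Hall→StairA→StairC→Exit: bottleneck 3, flow now 22.
Augment Hall→C1→StairC→Exit: bottleneck 3, flow now 25.
No augmenting path remains; maximum flow = 25.
By max-flow min-cut, the minimum cut capacity equals the max flow.
In the residual graph, reachable from Hall: {Hall, StairA, C2, StairB, C5}.
Min-cut edges: Hall→C1 (3), Hall→Exit (13), StairA→StairC (3), C2→Exit (6); capacity 3 + 13 + 3 + 6 = 25.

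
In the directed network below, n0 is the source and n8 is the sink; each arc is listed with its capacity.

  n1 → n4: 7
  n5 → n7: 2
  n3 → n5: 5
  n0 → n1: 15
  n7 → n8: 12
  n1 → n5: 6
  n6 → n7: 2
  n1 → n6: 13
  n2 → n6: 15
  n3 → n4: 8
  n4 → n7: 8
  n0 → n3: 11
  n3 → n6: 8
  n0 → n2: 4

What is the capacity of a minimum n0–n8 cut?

12

Augment n0→n1→n4→n7→n8: bottleneck 7, flow now 7.
Augment n0→n1→n5→n7→n8: bottleneck 2, flow now 9.
Augment n0→n1→n6→n7→n8: bottleneck 2, flow now 11.
Augment n0→n3→n4→n7→n8: bottleneck 1, flow now 12.
No augmenting path remains; maximum flow = 12.
By max-flow min-cut, the minimum cut capacity equals the max flow.
In the residual graph, reachable from n0: {n0, n1, n2, n3, n4, n5, n6}.
Min-cut edges: n4→n7 (8), n5→n7 (2), n6→n7 (2); capacity 8 + 2 + 2 = 12.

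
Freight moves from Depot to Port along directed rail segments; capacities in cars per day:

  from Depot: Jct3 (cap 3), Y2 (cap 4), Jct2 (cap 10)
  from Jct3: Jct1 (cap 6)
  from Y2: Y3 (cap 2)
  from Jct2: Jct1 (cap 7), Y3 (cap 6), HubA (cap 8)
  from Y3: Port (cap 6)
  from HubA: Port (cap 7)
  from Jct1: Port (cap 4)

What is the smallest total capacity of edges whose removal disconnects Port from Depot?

15

Augment Depot→Jct3→Jct1→Port: bottleneck 3, flow now 3.
Augment Depot→Y2→Y3→Port: bottleneck 2, flow now 5.
Augment Depot→Jct2→Y3→Port: bottleneck 4, flow now 9.
Augment Depot→Jct2→HubA→Port: bottleneck 6, flow now 15.
No augmenting path remains; maximum flow = 15.
By max-flow min-cut, the minimum cut capacity equals the max flow.
In the residual graph, reachable from Depot: {Depot, Y2}.
Min-cut edges: Depot→Jct3 (3), Depot→Jct2 (10), Y2→Y3 (2); capacity 3 + 10 + 2 = 15.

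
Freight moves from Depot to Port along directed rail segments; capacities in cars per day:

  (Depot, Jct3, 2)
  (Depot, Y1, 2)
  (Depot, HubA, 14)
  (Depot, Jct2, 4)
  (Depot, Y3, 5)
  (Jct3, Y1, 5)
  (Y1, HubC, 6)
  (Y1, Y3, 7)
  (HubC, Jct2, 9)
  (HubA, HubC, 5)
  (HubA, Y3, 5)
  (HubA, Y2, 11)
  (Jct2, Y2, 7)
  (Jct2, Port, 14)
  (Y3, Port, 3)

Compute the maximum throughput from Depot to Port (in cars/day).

Augment Depot→Jct2→Port: bottleneck 4, flow now 4.
Augment Depot→Y3→Port: bottleneck 3, flow now 7.
Augment Depot→Y1→HubC→Jct2→Port: bottleneck 2, flow now 9.
Augment Depot→HubA→HubC→Jct2→Port: bottleneck 5, flow now 14.
Augment Depot→Jct3→Y1→HubC→Jct2→Port: bottleneck 2, flow now 16.
No augmenting path remains; maximum flow = 16.
In the residual graph, reachable from Depot: {Depot, HubA, Y3, Y2}.
Min-cut edges: Depot→Jct3 (2), Depot→Y1 (2), Depot→Jct2 (4), HubA→HubC (5), Y3→Port (3); capacity 2 + 2 + 4 + 5 + 3 = 16.
This cut is saturated, so no flow can exceed 16.

16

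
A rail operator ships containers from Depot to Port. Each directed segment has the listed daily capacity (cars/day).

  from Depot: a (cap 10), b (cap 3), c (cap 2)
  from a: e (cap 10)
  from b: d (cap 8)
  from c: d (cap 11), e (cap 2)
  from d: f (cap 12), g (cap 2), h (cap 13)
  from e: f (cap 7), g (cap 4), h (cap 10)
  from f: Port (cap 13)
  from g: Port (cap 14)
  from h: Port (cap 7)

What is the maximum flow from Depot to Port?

Augment Depot→a→e→f→Port: bottleneck 7, flow now 7.
Augment Depot→a→e→g→Port: bottleneck 3, flow now 10.
Augment Depot→b→d→f→Port: bottleneck 3, flow now 13.
Augment Depot→c→d→f→Port: bottleneck 2, flow now 15.
No augmenting path remains; maximum flow = 15.
In the residual graph, reachable from Depot: {Depot}.
Min-cut edges: Depot→a (10), Depot→b (3), Depot→c (2); capacity 10 + 3 + 2 = 15.
This cut is saturated, so no flow can exceed 15.

15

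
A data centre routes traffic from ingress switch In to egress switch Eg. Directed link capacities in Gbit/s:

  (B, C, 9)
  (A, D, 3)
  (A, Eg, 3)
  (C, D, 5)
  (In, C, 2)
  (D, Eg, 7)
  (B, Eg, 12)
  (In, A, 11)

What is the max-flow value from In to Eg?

8

Augment In→A→Eg: bottleneck 3, flow now 3.
Augment In→A→D→Eg: bottleneck 3, flow now 6.
Augment In→C→D→Eg: bottleneck 2, flow now 8.
No augmenting path remains; maximum flow = 8.
In the residual graph, reachable from In: {In, A}.
Min-cut edges: In→C (2), A→D (3), A→Eg (3); capacity 2 + 3 + 3 = 8.
This cut is saturated, so no flow can exceed 8.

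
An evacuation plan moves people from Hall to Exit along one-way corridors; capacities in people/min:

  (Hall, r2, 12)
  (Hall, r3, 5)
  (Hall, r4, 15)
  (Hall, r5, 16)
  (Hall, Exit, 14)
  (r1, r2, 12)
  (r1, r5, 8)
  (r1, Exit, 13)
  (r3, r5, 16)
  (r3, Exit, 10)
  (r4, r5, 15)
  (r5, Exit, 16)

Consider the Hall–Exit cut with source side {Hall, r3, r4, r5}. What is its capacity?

52

Edges leaving {Hall, r3, r4, r5}: Hall→r2 (12), Hall→Exit (14), r3→Exit (10), r5→Exit (16).
Cut capacity = 12 + 14 + 10 + 16 = 52.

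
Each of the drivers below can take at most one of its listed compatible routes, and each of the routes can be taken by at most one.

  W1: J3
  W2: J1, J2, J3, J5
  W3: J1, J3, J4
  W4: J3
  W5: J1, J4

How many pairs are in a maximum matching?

Unit-capacity flow: source→left, listed edges, right→sink; max matching = max flow.
Augmenting path W1→J3 (+1); matched 1.
Augmenting path W2→J1 (+1); matched 2.
Augmenting path W3→J4 (+1); matched 3.
Augmenting path W5→J1→W2→J2 (+1); matched 4.
No augmenting path remains; maximum matching = 4.
König certificate: {W2, W3, W5, J3} is a vertex cover of size 4 (every listed pair touches it), so no matching can be larger.

4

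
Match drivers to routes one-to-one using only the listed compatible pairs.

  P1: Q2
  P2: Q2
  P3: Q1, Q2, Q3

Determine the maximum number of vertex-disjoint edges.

Unit-capacity flow: source→left, listed edges, right→sink; max matching = max flow.
Augmenting path P1→Q2 (+1); matched 1.
Augmenting path P3→Q1 (+1); matched 2.
No augmenting path remains; maximum matching = 2.
König certificate: {P3, Q2} is a vertex cover of size 2 (every listed pair touches it), so no matching can be larger.

2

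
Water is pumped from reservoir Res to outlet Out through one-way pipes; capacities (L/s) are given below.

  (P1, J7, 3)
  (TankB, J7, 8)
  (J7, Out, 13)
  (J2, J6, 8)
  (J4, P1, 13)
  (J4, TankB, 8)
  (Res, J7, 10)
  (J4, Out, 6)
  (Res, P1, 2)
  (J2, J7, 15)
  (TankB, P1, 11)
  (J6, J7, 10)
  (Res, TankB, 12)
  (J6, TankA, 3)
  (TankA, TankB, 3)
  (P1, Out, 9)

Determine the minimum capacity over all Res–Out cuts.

22

Augment Res→P1→Out: bottleneck 2, flow now 2.
Augment Res→J7→Out: bottleneck 10, flow now 12.
Augment Res→TankB→P1→Out: bottleneck 7, flow now 19.
Augment Res→TankB→J7→Out: bottleneck 3, flow now 22.
No augmenting path remains; maximum flow = 22.
By max-flow min-cut, the minimum cut capacity equals the max flow.
In the residual graph, reachable from Res: {Res, TankB, P1, J7}.
Min-cut edges: P1→Out (9), J7→Out (13); capacity 9 + 13 = 22.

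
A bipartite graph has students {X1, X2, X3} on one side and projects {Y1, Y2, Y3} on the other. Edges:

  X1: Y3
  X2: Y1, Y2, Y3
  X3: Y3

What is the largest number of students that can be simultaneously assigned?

2

Unit-capacity flow: source→left, listed edges, right→sink; max matching = max flow.
Augmenting path X1→Y3 (+1); matched 1.
Augmenting path X2→Y1 (+1); matched 2.
No augmenting path remains; maximum matching = 2.
König certificate: {X2, Y3} is a vertex cover of size 2 (every listed pair touches it), so no matching can be larger.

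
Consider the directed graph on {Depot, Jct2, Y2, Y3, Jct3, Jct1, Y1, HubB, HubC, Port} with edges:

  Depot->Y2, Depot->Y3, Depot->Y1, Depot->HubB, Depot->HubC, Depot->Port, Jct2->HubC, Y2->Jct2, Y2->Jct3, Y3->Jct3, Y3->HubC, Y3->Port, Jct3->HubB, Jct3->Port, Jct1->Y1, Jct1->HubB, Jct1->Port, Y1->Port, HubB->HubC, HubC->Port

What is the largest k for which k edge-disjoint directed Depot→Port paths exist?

Assign every edge capacity 1; by Menger, the answer equals the max flow.
Path Depot→Port (+1); total 1.
Path Depot→Y3→Port (+1); total 2.
Path Depot→Y1→Port (+1); total 3.
Path Depot→HubC→Port (+1); total 4.
Path Depot→Y2→Jct3→Port (+1); total 5.
No residual Depot→Port path; max flow = 5.
Certifying cut of size 5: {Depot→Port, Depot→Y1, Depot→Y2, Depot→Y3, HubC→Port}.

5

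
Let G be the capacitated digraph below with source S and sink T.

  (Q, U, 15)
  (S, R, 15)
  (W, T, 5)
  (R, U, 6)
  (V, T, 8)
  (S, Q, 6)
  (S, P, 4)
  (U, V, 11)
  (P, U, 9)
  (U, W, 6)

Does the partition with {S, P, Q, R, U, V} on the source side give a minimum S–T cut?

Given cut capacity: 6 + 8 = 14.
Augment S→P→U→V→T: bottleneck 4, flow now 4.
Augment S→Q→U→V→T: bottleneck 4, flow now 8.
Augment S→Q→U→W→T: bottleneck 2, flow now 10.
Augment S→R→U→W→T: bottleneck 3, flow now 13.
No augmenting path remains; maximum flow = 13.
In the residual graph, reachable from S: {S, P, Q, R, U, V, W}.
Min-cut edges: V→T (8), W→T (5); capacity 8 + 5 = 13.
Cut capacity 14 exceeds the max flow 13, so it is not minimum.

No — its capacity is 14, but the minimum cut has capacity 13.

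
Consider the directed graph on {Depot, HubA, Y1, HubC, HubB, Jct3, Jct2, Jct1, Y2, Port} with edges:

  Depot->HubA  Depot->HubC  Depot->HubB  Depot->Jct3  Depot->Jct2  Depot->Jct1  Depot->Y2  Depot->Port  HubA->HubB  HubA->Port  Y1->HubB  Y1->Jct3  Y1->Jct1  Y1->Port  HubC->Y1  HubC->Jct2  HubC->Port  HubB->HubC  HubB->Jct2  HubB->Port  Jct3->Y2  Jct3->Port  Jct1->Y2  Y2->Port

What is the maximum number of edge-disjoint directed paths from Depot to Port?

6

Assign every edge capacity 1; by Menger, the answer equals the max flow.
Path Depot→Port (+1); total 1.
Path Depot→HubA→Port (+1); total 2.
Path Depot→HubC→Port (+1); total 3.
Path Depot→HubB→Port (+1); total 4.
Path Depot→Jct3→Port (+1); total 5.
Path Depot→Y2→Port (+1); total 6.
No residual Depot→Port path; max flow = 6.
Certifying cut of size 6: {Depot→HubA, Depot→HubB, Depot→HubC, Depot→Jct3, Depot→Port, Y2→Port}.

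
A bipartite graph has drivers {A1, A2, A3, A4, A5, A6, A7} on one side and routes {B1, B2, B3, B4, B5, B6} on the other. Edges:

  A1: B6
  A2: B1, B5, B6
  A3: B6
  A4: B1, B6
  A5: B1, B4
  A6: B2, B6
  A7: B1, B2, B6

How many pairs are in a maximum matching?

Unit-capacity flow: source→left, listed edges, right→sink; max matching = max flow.
Augmenting path A1→B6 (+1); matched 1.
Augmenting path A2→B1 (+1); matched 2.
Augmenting path A5→B4 (+1); matched 3.
Augmenting path A6→B2 (+1); matched 4.
Augmenting path A4→B1→A2→B5 (+1); matched 5.
No augmenting path remains; maximum matching = 5.
König certificate: {A2, A5, B1, B2, B6} is a vertex cover of size 5 (every listed pair touches it), so no matching can be larger.

5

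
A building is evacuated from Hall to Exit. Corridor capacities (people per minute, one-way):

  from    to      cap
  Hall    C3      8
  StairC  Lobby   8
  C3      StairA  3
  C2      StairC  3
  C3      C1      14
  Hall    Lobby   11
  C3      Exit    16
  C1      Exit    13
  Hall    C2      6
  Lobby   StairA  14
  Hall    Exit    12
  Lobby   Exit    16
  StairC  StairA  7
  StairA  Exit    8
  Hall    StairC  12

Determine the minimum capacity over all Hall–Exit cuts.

44

Augment Hall→Exit: bottleneck 12, flow now 12.
Augment Hall→C3→Exit: bottleneck 8, flow now 20.
Augment Hall→Lobby→Exit: bottleneck 11, flow now 31.
Augment Hall→StairC→Lobby→Exit: bottleneck 5, flow now 36.
Augment Hall→StairC→StairA→Exit: bottleneck 7, flow now 43.
Augment Hall→C2→StairC→Lobby→StairA→Exit: bottleneck 1, flow now 44.
No augmenting path remains; maximum flow = 44.
By max-flow min-cut, the minimum cut capacity equals the max flow.
In the residual graph, reachable from Hall: {Hall, C2, StairC, Lobby, StairA}.
Min-cut edges: Hall→C3 (8), Hall→Exit (12), Lobby→Exit (16), StairA→Exit (8); capacity 8 + 12 + 16 + 8 = 44.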